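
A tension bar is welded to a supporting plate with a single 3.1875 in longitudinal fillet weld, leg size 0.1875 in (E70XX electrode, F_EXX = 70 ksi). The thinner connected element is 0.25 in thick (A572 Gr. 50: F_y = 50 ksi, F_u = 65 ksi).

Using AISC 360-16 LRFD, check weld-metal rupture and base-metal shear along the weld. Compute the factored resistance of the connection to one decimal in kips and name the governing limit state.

Weld metal: throat = 0.707×0.1875 = 0.13256 in, L = 3.1875 in. φR_n = 0.75 × 0.6 × 70 × 0.13256 × 3.1875 = 13.3 kips.
Base metal shear (0.25 in plate): yield φR_n = 1.0×0.6×50×0.25×3.1875 = 23.9 kips; rupture φR_n = 0.75×0.6×65×0.25×3.1875 = 23.3 kips; take 23.3 kips (rupture).
Governing: min(13.3, 23.3) = 13.3 kips → weld metal.

13.3 kips (weld metal governs)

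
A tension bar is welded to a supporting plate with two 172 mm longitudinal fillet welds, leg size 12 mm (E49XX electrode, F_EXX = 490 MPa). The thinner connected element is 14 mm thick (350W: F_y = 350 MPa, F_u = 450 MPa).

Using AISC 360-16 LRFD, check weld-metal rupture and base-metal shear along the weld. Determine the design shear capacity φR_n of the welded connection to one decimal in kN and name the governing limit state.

Weld metal: throat = 0.707×12 = 8.484 mm, L = 2×172 = 344 mm. φR_n = 0.75 × 0.6 × 490 × 8.484 × 344 = 643.5 kN.
Base metal shear (14 mm plate): yield φR_n = 1.0×0.6×350×14×344 = 1011.4 kN; rupture φR_n = 0.75×0.6×450×14×344 = 975.2 kN; take 975.2 kN (rupture).
Governing: min(643.5, 975.2) = 643.5 kN → weld metal.

643.5 kN (weld metal governs)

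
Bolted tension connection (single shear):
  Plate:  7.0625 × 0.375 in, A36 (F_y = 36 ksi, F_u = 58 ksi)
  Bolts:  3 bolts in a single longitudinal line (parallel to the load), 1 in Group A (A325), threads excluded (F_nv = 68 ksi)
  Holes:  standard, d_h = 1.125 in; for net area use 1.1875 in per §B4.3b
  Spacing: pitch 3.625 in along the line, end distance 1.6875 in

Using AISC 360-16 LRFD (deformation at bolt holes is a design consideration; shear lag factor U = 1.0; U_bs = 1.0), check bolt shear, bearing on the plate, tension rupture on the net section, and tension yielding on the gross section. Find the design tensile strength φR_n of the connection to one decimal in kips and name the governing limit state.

85.8 kips (gross-section yield governs)

Bolt shear: A_b = π(1)²/4 = 0.7854 in². φR_n = 0.75 × 68 × 0.7854 × 3 × 1 = 120.2 kips.
Bearing (0.375 in plate, F_u = 58 ksi): end bolts L_c = 1.6875 − 1.125/2 = 1.125, R_n = min(1.2×1.125×0.375×58, 2.4×1×0.375×58) = 29.363 kips/bolt; interior L_c = 3.625 − 1.125 = 2.5, R_n = 52.2 kips/bolt. φR_n = 0.75 × (1×29.363 + 2×52.2) = 100.3 kips.
Tension rupture (net): A_n = (7.0625 − 1×1.1875)×0.375 = 2.2031 in² (U = 1.0, A_e = A_n). φR_n = 0.75 × 58 × 2.2031 = 95.8 kips.
Tension yield (gross): A_g = 7.0625×0.375 = 2.6484 in². φR_n = 0.90 × 36 × 2.6484 = 85.8 kips.
Governing: min(120.2, 100.3, 95.8, 85.8) = 85.8 kips → gross-section yield.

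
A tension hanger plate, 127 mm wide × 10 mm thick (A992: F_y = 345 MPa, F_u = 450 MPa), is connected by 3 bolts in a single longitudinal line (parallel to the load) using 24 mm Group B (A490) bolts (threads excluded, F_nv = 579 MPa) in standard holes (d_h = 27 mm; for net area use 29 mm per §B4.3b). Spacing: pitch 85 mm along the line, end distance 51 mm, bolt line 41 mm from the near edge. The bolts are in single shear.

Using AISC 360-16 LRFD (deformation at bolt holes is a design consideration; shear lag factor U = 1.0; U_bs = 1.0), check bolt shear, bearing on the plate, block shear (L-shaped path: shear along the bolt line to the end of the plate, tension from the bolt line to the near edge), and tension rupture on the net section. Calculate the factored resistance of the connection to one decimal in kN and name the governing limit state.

Bolt shear: A_b = π(24)²/4 = 452.39 mm². φR_n = 0.75 × 579 × 452.39 × 3 × 1 = 589.4 kN.
Bearing (10 mm plate, F_u = 450 MPa): end bolts L_c = 51 − 27/2 = 37.5, R_n = min(1.2×37.5×10×450, 2.4×24×10×450) = 202.5 kN/bolt; interior L_c = 85 − 27 = 58, R_n = 259.2 kN/bolt. φR_n = 0.75 × (1×202.5 + 2×259.2) = 540.7 kN.
Block shear: shear path 1×[51+2×85] = 1×221 mm, A_gv = 2210, A_nv = 1×(221 − 2.5×29)×10 = 1485 mm²; tension to near edge: (41 − 0.5×29)×10 = 265 mm². R_n = min(0.6×450×1485, 0.6×345×2210) + 1.0×450×265 = min(400.95, 457.47) + 119.25 = 520.2 kN. φR_n = 0.75 × 520.2 = 390.2 kN.
Tension rupture (net): A_n = (127 − 1×29)×10 = 980 mm² (U = 1.0, A_e = A_n). φR_n = 0.75 × 450 × 980 = 330.8 kN.
Governing: min(589.4, 540.7, 390.2, 330.8) = 330.8 kN → net-section rupture.

330.8 kN (net-section rupture governs)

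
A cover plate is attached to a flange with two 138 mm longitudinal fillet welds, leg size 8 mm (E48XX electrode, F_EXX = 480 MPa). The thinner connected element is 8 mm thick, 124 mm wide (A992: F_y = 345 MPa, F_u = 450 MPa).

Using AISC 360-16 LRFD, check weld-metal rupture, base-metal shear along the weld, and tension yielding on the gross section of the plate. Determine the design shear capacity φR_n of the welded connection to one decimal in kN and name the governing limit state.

Weld metal: throat = 0.707×8 = 5.656 mm, L = 2×138 = 276 mm. φR_n = 0.75 × 0.6 × 480 × 5.656 × 276 = 337.2 kN.
Base metal shear (8 mm plate): yield φR_n = 1.0×0.6×345×8×276 = 457.1 kN; rupture φR_n = 0.75×0.6×450×8×276 = 447.1 kN; take 447.1 kN (rupture).
Tension yield (gross): A_g = 124×8 = 992 mm². φR_n = 0.90 × 345 × 992 = 308.0 kN.
Governing: min(337.2, 447.1, 308.0) = 308.0 kN → gross-section yield.

308.0 kN (gross-section yield governs)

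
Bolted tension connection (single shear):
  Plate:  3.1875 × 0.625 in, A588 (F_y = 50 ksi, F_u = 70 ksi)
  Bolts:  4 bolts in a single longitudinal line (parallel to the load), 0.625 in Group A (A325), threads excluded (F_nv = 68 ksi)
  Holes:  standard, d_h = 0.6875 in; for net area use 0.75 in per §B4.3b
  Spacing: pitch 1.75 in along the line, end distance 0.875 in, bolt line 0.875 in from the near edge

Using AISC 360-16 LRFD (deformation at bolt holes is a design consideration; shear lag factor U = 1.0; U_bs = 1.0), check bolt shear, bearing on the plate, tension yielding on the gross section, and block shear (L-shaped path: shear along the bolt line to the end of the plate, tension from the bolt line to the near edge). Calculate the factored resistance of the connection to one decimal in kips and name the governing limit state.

Bolt shear: A_b = π(0.625)²/4 = 0.3068 in². φR_n = 0.75 × 68 × 0.3068 × 4 × 1 = 62.6 kips.
Bearing (0.625 in plate, F_u = 70 ksi): end bolts L_c = 0.875 − 0.6875/2 = 0.53125, R_n = min(1.2×0.53125×0.625×70, 2.4×0.625×0.625×70) = 27.891 kips/bolt; interior L_c = 1.75 − 0.6875 = 1.0625, R_n = 55.781 kips/bolt. φR_n = 0.75 × (1×27.891 + 3×55.781) = 146.4 kips.
Tension yield (gross): A_g = 3.1875×0.625 = 1.9922 in². φR_n = 0.90 × 50 × 1.9922 = 89.6 kips.
Block shear: shear path 1×[0.875+3×1.75] = 1×6.125 in, A_gv = 3.8281, A_nv = 1×(6.125 − 3.5×0.75)×0.625 = 2.1875 in²; tension to near edge: (0.875 − 0.5×0.75)×0.625 = 0.3125 in². R_n = min(0.6×70×2.1875, 0.6×50×3.8281) + 1.0×70×0.3125 = min(91.875, 114.84) + 21.875 = 113.75 kips. φR_n = 0.75 × 113.75 = 85.3 kips.
Governing: min(62.6, 146.4, 89.6, 85.3) = 62.6 kips → bolt shear.

62.6 kips (bolt shear governs)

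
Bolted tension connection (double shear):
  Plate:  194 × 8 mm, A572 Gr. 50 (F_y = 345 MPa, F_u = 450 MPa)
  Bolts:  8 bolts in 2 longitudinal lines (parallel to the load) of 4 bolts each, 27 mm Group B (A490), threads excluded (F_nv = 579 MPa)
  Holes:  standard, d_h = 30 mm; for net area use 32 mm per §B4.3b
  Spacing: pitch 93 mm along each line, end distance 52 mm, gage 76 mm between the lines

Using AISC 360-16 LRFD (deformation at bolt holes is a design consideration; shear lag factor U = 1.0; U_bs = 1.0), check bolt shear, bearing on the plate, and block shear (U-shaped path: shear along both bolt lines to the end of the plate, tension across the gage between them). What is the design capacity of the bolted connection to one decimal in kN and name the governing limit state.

Bolt shear: A_b = π(27)²/4 = 572.56 mm². φR_n = 0.75 × 579 × 572.56 × 8 × 2 = 3978.1 kN.
Bearing (8 mm plate, F_u = 450 MPa): end bolts L_c = 52 − 30/2 = 37, R_n = min(1.2×37×8×450, 2.4×27×8×450) = 159.84 kN/bolt; interior L_c = 93 − 30 = 63, R_n = 233.28 kN/bolt. φR_n = 0.75 × (2×159.84 + 6×233.28) = 1289.5 kN.
Block shear: shear path 2×[52+3×93] = 2×331 mm, A_gv = 5296, A_nv = 2×(331 − 3.5×32)×8 = 3504 mm²; tension across gage: (76 − 1×32)×8 = 352 mm². R_n = min(0.6×450×3504, 0.6×345×5296) + 1.0×450×352 = min(946.08, 1096.3) + 158.4 = 1104.5 kN. φR_n = 0.75 × 1104.5 = 828.4 kN.
Governing: min(3978.1, 1289.5, 828.4) = 828.4 kN → block shear.

828.4 kN (block shear governs)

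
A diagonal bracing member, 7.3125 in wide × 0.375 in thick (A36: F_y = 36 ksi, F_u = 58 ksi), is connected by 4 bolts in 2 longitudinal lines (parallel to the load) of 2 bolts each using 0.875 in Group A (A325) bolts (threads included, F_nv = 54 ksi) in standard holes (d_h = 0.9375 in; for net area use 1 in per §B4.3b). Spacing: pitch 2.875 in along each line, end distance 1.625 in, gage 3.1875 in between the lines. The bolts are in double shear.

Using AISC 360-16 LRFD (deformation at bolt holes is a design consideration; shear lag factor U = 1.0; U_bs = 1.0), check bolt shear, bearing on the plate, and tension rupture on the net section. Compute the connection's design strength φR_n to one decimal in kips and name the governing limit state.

86.7 kips (net-section rupture governs)

Bolt shear: A_b = π(0.875)²/4 = 0.60132 in². φR_n = 0.75 × 54 × 0.60132 × 4 × 2 = 194.8 kips.
Bearing (0.375 in plate, F_u = 58 ksi): end bolts L_c = 1.625 − 0.9375/2 = 1.15625, R_n = min(1.2×1.15625×0.375×58, 2.4×0.875×0.375×58) = 30.178 kips/bolt; interior L_c = 2.875 − 0.9375 = 1.9375, R_n = 45.675 kips/bolt. φR_n = 0.75 × (2×30.178 + 2×45.675) = 113.8 kips.
Tension rupture (net): A_n = (7.3125 − 2×1)×0.375 = 1.9922 in² (U = 1.0, A_e = A_n). φR_n = 0.75 × 58 × 1.9922 = 86.7 kips.
Governing: min(194.8, 113.8, 86.7) = 86.7 kips → net-section rupture.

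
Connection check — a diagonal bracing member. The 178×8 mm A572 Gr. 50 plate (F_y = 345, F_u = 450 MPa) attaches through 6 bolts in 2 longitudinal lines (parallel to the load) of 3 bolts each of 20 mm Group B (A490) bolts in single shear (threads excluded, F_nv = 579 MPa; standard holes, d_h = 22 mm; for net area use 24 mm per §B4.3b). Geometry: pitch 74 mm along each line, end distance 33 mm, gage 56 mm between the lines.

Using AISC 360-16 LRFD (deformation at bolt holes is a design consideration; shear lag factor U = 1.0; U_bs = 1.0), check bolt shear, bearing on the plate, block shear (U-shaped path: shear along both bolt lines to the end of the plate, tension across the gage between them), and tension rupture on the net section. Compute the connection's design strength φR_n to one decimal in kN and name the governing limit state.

Bolt shear: A_b = π(20)²/4 = 314.16 mm². φR_n = 0.75 × 579 × 314.16 × 6 × 1 = 818.5 kN.
Bearing (8 mm plate, F_u = 450 MPa): end bolts L_c = 33 − 22/2 = 22, R_n = min(1.2×22×8×450, 2.4×20×8×450) = 95.04 kN/bolt; interior L_c = 74 − 22 = 52, R_n = 172.8 kN/bolt. φR_n = 0.75 × (2×95.04 + 4×172.8) = 661.0 kN.
Block shear: shear path 2×[33+2×74] = 2×181 mm, A_gv = 2896, A_nv = 2×(181 − 2.5×24)×8 = 1936 mm²; tension across gage: (56 − 1×24)×8 = 256 mm². R_n = min(0.6×450×1936, 0.6×345×2896) + 1.0×450×256 = min(522.72, 599.47) + 115.2 = 637.92 kN. φR_n = 0.75 × 637.92 = 478.4 kN.
Tension rupture (net): A_n = (178 − 2×24)×8 = 1040 mm² (U = 1.0, A_e = A_n). φR_n = 0.75 × 450 × 1040 = 351.0 kN.
Governing: min(818.5, 661.0, 478.4, 351.0) = 351.0 kN → net-section rupture.

351.0 kN (net-section rupture governs)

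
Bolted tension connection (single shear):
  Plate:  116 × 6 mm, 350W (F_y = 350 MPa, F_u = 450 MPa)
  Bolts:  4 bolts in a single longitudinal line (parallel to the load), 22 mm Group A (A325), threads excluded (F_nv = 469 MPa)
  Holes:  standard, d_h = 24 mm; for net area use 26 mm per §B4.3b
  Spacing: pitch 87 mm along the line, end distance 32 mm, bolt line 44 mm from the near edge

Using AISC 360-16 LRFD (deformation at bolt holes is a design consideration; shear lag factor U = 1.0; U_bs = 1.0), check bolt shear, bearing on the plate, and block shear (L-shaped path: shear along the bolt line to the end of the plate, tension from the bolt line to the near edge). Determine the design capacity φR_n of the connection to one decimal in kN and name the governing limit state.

308.2 kN (block shear governs)

Bolt shear: A_b = π(22)²/4 = 380.13 mm². φR_n = 0.75 × 469 × 380.13 × 4 × 1 = 534.8 kN.
Bearing (6 mm plate, F_u = 450 MPa): end bolts L_c = 32 − 24/2 = 20, R_n = min(1.2×20×6×450, 2.4×22×6×450) = 64.8 kN/bolt; interior L_c = 87 − 24 = 63, R_n = 142.56 kN/bolt. φR_n = 0.75 × (1×64.8 + 3×142.56) = 369.4 kN.
Block shear: shear path 1×[32+3×87] = 1×293 mm, A_gv = 1758, A_nv = 1×(293 − 3.5×26)×6 = 1212 mm²; tension to near edge: (44 − 0.5×26)×6 = 186 mm². R_n = min(0.6×450×1212, 0.6×350×1758) + 1.0×450×186 = min(327.24, 369.18) + 83.7 = 410.94 kN. φR_n = 0.75 × 410.94 = 308.2 kN.
Governing: min(534.8, 369.4, 308.2) = 308.2 kN → block shear.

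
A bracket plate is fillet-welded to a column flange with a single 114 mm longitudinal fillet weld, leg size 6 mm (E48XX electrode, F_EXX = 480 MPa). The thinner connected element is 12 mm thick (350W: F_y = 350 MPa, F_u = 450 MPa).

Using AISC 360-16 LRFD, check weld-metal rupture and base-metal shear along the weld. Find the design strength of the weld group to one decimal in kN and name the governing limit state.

Weld metal: throat = 0.707×6 = 4.242 mm, L = 114 mm. φR_n = 0.75 × 0.6 × 480 × 4.242 × 114 = 104.5 kN.
Base metal shear (12 mm plate): yield φR_n = 1.0×0.6×350×12×114 = 287.3 kN; rupture φR_n = 0.75×0.6×450×12×114 = 277.0 kN; take 277.0 kN (rupture).
Governing: min(104.5, 277.0) = 104.5 kN → weld metal.

104.5 kN (weld metal governs)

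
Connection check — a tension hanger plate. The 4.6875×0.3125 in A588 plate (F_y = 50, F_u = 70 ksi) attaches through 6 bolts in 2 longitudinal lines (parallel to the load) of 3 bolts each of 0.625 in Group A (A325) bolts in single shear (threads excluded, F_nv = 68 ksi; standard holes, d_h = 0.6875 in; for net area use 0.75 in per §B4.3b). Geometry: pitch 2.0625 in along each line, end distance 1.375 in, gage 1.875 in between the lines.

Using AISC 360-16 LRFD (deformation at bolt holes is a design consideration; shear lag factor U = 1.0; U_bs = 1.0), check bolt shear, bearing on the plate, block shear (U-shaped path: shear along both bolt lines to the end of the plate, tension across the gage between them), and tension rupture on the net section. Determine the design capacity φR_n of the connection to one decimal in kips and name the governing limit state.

Bolt shear: A_b = π(0.625)²/4 = 0.3068 in². φR_n = 0.75 × 68 × 0.3068 × 6 × 1 = 93.9 kips.
Bearing (0.3125 in plate, F_u = 70 ksi): end bolts L_c = 1.375 − 0.6875/2 = 1.03125, R_n = min(1.2×1.03125×0.3125×70, 2.4×0.625×0.3125×70) = 27.07 kips/bolt; interior L_c = 2.0625 − 0.6875 = 1.375, R_n = 32.813 kips/bolt. φR_n = 0.75 × (2×27.07 + 4×32.813) = 139.0 kips.
Block shear: shear path 2×[1.375+2×2.0625] = 2×5.5 in, A_gv = 3.4375, A_nv = 2×(5.5 − 2.5×0.75)×0.3125 = 2.2656 in²; tension across gage: (1.875 − 1×0.75)×0.3125 = 0.35156 in². R_n = min(0.6×70×2.2656, 0.6×50×3.4375) + 1.0×70×0.35156 = min(95.155, 103.13) + 24.609 = 119.76 kips. φR_n = 0.75 × 119.76 = 89.8 kips.
Tension rupture (net): A_n = (4.6875 − 2×0.75)×0.3125 = 0.99609 in² (U = 1.0, A_e = A_n). φR_n = 0.75 × 70 × 0.99609 = 52.3 kips.
Governing: min(93.9, 139.0, 89.8, 52.3) = 52.3 kips → net-section rupture.

52.3 kips (net-section rupture governs)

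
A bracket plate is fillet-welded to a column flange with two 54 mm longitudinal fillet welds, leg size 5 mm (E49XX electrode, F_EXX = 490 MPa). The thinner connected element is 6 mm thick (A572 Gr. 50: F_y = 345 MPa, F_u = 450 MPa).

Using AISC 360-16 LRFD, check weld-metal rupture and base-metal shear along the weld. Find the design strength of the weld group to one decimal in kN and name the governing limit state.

Weld metal: throat = 0.707×5 = 3.535 mm, L = 2×54 = 108 mm. φR_n = 0.75 × 0.6 × 490 × 3.535 × 108 = 84.2 kN.
Base metal shear (6 mm plate): yield φR_n = 1.0×0.6×345×6×108 = 134.1 kN; rupture φR_n = 0.75×0.6×450×6×108 = 131.2 kN; take 131.2 kN (rupture).
Governing: min(84.2, 131.2) = 84.2 kN → weld metal.

84.2 kN (weld metal governs)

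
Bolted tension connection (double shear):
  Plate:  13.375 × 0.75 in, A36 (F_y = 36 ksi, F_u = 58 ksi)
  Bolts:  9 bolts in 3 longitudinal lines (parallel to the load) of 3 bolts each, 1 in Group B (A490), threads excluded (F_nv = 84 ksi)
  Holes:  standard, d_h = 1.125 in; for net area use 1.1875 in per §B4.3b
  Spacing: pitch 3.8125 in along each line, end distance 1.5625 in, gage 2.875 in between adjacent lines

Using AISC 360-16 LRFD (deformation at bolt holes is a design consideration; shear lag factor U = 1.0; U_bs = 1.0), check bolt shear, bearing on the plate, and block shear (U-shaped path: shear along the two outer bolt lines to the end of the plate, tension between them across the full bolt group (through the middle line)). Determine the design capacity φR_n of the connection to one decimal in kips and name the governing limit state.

Bolt shear: A_b = π(1)²/4 = 0.7854 in². φR_n = 0.75 × 84 × 0.7854 × 9 × 2 = 890.6 kips.
Bearing (0.75 in plate, F_u = 58 ksi): end bolts L_c = 1.5625 − 1.125/2 = 1, R_n = min(1.2×1×0.75×58, 2.4×1×0.75×58) = 52.2 kips/bolt; interior L_c = 3.8125 − 1.125 = 2.6875, R_n = 104.4 kips/bolt. φR_n = 0.75 × (3×52.2 + 6×104.4) = 587.3 kips.
Block shear: shear path 2×[1.5625+2×3.8125] = 2×9.1875 in, A_gv = 13.781, A_nv = 2×(9.1875 − 2.5×1.1875)×0.75 = 9.3281 in²; tension across gage: (5.75 − 2×1.1875)×0.75 = 2.5313 in². R_n = min(0.6×58×9.3281, 0.6×36×13.781) + 1.0×58×2.5313 = min(324.62, 297.67) + 146.82 = 444.49 kips. φR_n = 0.75 × 444.49 = 333.4 kips.
Governing: min(890.6, 587.3, 333.4) = 333.4 kips → block shear.

333.4 kips (block shear governs)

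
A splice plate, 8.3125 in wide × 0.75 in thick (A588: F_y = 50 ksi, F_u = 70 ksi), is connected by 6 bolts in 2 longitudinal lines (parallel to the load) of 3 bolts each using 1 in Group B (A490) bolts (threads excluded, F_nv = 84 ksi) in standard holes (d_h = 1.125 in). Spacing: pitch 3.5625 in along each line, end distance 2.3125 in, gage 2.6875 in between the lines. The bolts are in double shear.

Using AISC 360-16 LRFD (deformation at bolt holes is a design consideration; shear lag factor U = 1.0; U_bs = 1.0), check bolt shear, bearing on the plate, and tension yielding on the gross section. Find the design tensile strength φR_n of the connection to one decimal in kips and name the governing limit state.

280.5 kips (gross-section yield governs)

Bolt shear: A_b = π(1)²/4 = 0.7854 in². φR_n = 0.75 × 84 × 0.7854 × 6 × 2 = 593.8 kips.
Bearing (0.75 in plate, F_u = 70 ksi): end bolts L_c = 2.3125 − 1.125/2 = 1.75, R_n = min(1.2×1.75×0.75×70, 2.4×1×0.75×70) = 110.25 kips/bolt; interior L_c = 3.5625 − 1.125 = 2.4375, R_n = 126 kips/bolt. φR_n = 0.75 × (2×110.25 + 4×126) = 543.4 kips.
Tension yield (gross): A_g = 8.3125×0.75 = 6.2344 in². φR_n = 0.90 × 50 × 6.2344 = 280.5 kips.
Governing: min(593.8, 543.4, 280.5) = 280.5 kips → gross-section yield.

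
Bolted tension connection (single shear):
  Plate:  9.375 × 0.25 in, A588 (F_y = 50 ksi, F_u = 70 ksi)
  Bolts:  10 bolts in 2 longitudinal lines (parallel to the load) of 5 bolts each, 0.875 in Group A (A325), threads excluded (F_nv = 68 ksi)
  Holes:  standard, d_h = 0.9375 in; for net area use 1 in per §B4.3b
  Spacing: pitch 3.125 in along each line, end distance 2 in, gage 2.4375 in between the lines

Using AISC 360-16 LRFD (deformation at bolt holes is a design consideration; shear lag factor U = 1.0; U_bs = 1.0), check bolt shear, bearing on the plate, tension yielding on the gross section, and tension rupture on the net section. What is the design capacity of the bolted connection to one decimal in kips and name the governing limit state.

96.8 kips (net-section rupture governs)

Bolt shear: A_b = π(0.875)²/4 = 0.60132 in². φR_n = 0.75 × 68 × 0.60132 × 10 × 1 = 306.7 kips.
Bearing (0.25 in plate, F_u = 70 ksi): end bolts L_c = 2 − 0.9375/2 = 1.53125, R_n = min(1.2×1.53125×0.25×70, 2.4×0.875×0.25×70) = 32.156 kips/bolt; interior L_c = 3.125 − 0.9375 = 2.1875, R_n = 36.75 kips/bolt. φR_n = 0.75 × (2×32.156 + 8×36.75) = 268.7 kips.
Tension yield (gross): A_g = 9.375×0.25 = 2.3438 in². φR_n = 0.90 × 50 × 2.3438 = 105.5 kips.
Tension rupture (net): A_n = (9.375 − 2×1)×0.25 = 1.8438 in² (U = 1.0, A_e = A_n). φR_n = 0.75 × 70 × 1.8438 = 96.8 kips.
Governing: min(306.7, 268.7, 105.5, 96.8) = 96.8 kips → net-section rupture.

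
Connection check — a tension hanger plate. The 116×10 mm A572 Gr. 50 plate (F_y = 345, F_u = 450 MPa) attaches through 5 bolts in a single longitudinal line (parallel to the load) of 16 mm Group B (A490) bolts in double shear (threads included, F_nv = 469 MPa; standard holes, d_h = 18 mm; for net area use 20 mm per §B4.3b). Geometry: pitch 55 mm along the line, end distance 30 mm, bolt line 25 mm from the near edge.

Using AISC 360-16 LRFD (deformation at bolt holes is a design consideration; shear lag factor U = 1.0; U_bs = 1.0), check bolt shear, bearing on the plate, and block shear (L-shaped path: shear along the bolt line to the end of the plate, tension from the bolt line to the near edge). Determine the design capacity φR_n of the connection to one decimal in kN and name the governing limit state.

374.6 kN (block shear governs)

Bolt shear: A_b = π(16)²/4 = 201.06 mm². φR_n = 0.75 × 469 × 201.06 × 5 × 2 = 707.2 kN.
Bearing (10 mm plate, F_u = 450 MPa): end bolts L_c = 30 − 18/2 = 21, R_n = min(1.2×21×10×450, 2.4×16×10×450) = 113.4 kN/bolt; interior L_c = 55 − 18 = 37, R_n = 172.8 kN/bolt. φR_n = 0.75 × (1×113.4 + 4×172.8) = 603.5 kN.
Block shear: shear path 1×[30+4×55] = 1×250 mm, A_gv = 2500, A_nv = 1×(250 − 4.5×20)×10 = 1600 mm²; tension to near edge: (25 − 0.5×20)×10 = 150 mm². R_n = min(0.6×450×1600, 0.6×345×2500) + 1.0×450×150 = min(432, 517.5) + 67.5 = 499.5 kN. φR_n = 0.75 × 499.5 = 374.6 kN.
Governing: min(707.2, 603.5, 374.6) = 374.6 kN → block shear.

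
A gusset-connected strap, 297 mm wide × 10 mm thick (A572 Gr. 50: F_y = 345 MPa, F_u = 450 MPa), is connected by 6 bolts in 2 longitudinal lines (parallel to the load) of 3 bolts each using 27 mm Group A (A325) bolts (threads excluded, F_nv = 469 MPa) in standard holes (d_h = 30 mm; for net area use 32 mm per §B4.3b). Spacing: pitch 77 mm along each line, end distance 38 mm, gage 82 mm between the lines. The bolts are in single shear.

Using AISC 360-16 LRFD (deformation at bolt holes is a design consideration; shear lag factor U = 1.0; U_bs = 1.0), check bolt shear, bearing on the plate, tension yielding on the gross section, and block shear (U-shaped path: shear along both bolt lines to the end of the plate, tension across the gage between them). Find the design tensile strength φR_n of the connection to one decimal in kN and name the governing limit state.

622.4 kN (block shear governs)

Bolt shear: A_b = π(27)²/4 = 572.56 mm². φR_n = 0.75 × 469 × 572.56 × 6 × 1 = 1208.4 kN.
Bearing (10 mm plate, F_u = 450 MPa): end bolts L_c = 38 − 30/2 = 23, R_n = min(1.2×23×10×450, 2.4×27×10×450) = 124.2 kN/bolt; interior L_c = 77 − 30 = 47, R_n = 253.8 kN/bolt. φR_n = 0.75 × (2×124.2 + 4×253.8) = 947.7 kN.
Tension yield (gross): A_g = 297×10 = 2970 mm². φR_n = 0.90 × 345 × 2970 = 922.2 kN.
Block shear: shear path 2×[38+2×77] = 2×192 mm, A_gv = 3840, A_nv = 2×(192 − 2.5×32)×10 = 2240 mm²; tension across gage: (82 − 1×32)×10 = 500 mm². R_n = min(0.6×450×2240, 0.6×345×3840) + 1.0×450×500 = min(604.8, 794.88) + 225 = 829.8 kN. φR_n = 0.75 × 829.8 = 622.4 kN.
Governing: min(1208.4, 947.7, 922.2, 622.4) = 622.4 kN → block shear.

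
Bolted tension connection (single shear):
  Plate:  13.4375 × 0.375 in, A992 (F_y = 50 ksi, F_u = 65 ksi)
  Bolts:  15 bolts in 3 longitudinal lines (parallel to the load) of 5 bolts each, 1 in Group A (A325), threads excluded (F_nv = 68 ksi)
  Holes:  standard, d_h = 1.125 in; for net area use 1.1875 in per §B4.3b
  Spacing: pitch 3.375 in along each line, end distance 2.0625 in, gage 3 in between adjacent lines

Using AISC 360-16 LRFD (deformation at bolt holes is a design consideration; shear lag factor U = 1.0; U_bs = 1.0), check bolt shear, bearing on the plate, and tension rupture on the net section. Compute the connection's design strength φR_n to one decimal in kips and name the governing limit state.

180.5 kips (net-section rupture governs)

Bolt shear: A_b = π(1)²/4 = 0.7854 in². φR_n = 0.75 × 68 × 0.7854 × 15 × 1 = 600.8 kips.
Bearing (0.375 in plate, F_u = 65 ksi): end bolts L_c = 2.0625 − 1.125/2 = 1.5, R_n = min(1.2×1.5×0.375×65, 2.4×1×0.375×65) = 43.875 kips/bolt; interior L_c = 3.375 − 1.125 = 2.25, R_n = 58.5 kips/bolt. φR_n = 0.75 × (3×43.875 + 12×58.5) = 625.2 kips.
Tension rupture (net): A_n = (13.4375 − 3×1.1875)×0.375 = 3.7031 in² (U = 1.0, A_e = A_n). φR_n = 0.75 × 65 × 3.7031 = 180.5 kips.
Governing: min(600.8, 625.2, 180.5) = 180.5 kips → net-section rupture.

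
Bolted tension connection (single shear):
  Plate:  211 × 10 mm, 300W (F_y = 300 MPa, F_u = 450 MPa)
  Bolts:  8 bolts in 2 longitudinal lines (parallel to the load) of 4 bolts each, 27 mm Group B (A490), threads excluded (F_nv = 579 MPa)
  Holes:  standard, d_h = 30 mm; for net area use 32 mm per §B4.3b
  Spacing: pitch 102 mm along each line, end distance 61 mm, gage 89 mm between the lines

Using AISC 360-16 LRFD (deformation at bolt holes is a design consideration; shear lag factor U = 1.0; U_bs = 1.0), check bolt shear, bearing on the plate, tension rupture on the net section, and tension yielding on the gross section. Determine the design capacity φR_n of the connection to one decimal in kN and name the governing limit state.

Bolt shear: A_b = π(27)²/4 = 572.56 mm². φR_n = 0.75 × 579 × 572.56 × 8 × 1 = 1989.1 kN.
Bearing (10 mm plate, F_u = 450 MPa): end bolts L_c = 61 − 30/2 = 46, R_n = min(1.2×46×10×450, 2.4×27×10×450) = 248.4 kN/bolt; interior L_c = 102 − 30 = 72, R_n = 291.6 kN/bolt. φR_n = 0.75 × (2×248.4 + 6×291.6) = 1684.8 kN.
Tension rupture (net): A_n = (211 − 2×32)×10 = 1470 mm² (U = 1.0, A_e = A_n). φR_n = 0.75 × 450 × 1470 = 496.1 kN.
Tension yield (gross): A_g = 211×10 = 2110 mm². φR_n = 0.90 × 300 × 2110 = 569.7 kN.
Governing: min(1989.1, 1684.8, 496.1, 569.7) = 496.1 kN → net-section rupture.

496.1 kN (net-section rupture governs)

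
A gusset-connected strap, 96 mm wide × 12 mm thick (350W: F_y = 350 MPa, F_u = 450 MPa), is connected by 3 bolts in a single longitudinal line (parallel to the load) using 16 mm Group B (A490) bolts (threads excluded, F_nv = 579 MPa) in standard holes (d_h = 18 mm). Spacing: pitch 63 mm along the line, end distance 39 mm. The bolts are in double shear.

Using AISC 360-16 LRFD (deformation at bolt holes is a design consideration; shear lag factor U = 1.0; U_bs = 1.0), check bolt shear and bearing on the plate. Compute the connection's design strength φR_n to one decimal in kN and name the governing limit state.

Bolt shear: A_b = π(16)²/4 = 201.06 mm². φR_n = 0.75 × 579 × 201.06 × 3 × 2 = 523.9 kN.
Bearing (12 mm plate, F_u = 450 MPa): end bolts L_c = 39 − 18/2 = 30, R_n = min(1.2×30×12×450, 2.4×16×12×450) = 194.4 kN/bolt; interior L_c = 63 − 18 = 45, R_n = 207.36 kN/bolt. φR_n = 0.75 × (1×194.4 + 2×207.36) = 456.8 kN.
Governing: min(523.9, 456.8) = 456.8 kN → bearing.

456.8 kN (bearing governs)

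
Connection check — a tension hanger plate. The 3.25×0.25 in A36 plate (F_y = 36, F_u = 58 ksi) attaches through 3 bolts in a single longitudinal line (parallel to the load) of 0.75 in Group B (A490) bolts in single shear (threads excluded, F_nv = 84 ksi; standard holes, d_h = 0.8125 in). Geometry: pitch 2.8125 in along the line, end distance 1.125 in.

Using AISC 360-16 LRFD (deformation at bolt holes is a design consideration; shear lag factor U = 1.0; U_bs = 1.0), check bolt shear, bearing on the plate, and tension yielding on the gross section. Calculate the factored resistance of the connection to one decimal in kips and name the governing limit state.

26.3 kips (gross-section yield governs)

Bolt shear: A_b = π(0.75)²/4 = 0.44179 in². φR_n = 0.75 × 84 × 0.44179 × 3 × 1 = 83.5 kips.
Bearing (0.25 in plate, F_u = 58 ksi): end bolts L_c = 1.125 − 0.8125/2 = 0.71875, R_n = min(1.2×0.71875×0.25×58, 2.4×0.75×0.25×58) = 12.506 kips/bolt; interior L_c = 2.8125 − 0.8125 = 2, R_n = 26.1 kips/bolt. φR_n = 0.75 × (1×12.506 + 2×26.1) = 48.5 kips.
Tension yield (gross): A_g = 3.25×0.25 = 0.8125 in². φR_n = 0.90 × 36 × 0.8125 = 26.3 kips.
Governing: min(83.5, 48.5, 26.3) = 26.3 kips → gross-section yield.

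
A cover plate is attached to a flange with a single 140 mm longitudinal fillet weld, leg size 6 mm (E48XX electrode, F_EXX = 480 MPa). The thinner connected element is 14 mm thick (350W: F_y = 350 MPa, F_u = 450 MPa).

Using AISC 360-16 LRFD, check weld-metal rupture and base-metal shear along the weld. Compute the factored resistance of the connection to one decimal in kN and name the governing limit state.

128.3 kN (weld metal governs)

Weld metal: throat = 0.707×6 = 4.242 mm, L = 140 mm. φR_n = 0.75 × 0.6 × 480 × 4.242 × 140 = 128.3 kN.
Base metal shear (14 mm plate): yield φR_n = 1.0×0.6×350×14×140 = 411.6 kN; rupture φR_n = 0.75×0.6×450×14×140 = 396.9 kN; take 396.9 kN (rupture).
Governing: min(128.3, 396.9) = 128.3 kN → weld metal.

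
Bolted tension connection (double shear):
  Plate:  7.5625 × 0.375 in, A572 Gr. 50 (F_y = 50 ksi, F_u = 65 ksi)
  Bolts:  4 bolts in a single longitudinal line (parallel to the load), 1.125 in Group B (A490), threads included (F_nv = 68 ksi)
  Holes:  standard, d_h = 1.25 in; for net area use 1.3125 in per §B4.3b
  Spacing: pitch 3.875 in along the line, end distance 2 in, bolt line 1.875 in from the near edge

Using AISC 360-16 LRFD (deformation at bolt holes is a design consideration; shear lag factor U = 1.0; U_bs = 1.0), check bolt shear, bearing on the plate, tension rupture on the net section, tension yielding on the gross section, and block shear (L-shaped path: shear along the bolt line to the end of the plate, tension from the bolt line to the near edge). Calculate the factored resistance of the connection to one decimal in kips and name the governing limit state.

Bolt shear: A_b = π(1.125)²/4 = 0.99402 in². φR_n = 0.75 × 68 × 0.99402 × 4 × 2 = 405.6 kips.
Bearing (0.375 in plate, F_u = 65 ksi): end bolts L_c = 2 − 1.25/2 = 1.375, R_n = min(1.2×1.375×0.375×65, 2.4×1.125×0.375×65) = 40.219 kips/bolt; interior L_c = 3.875 − 1.25 = 2.625, R_n = 65.813 kips/bolt. φR_n = 0.75 × (1×40.219 + 3×65.813) = 178.2 kips.
Tension rupture (net): A_n = (7.5625 − 1×1.3125)×0.375 = 2.3438 in² (U = 1.0, A_e = A_n). φR_n = 0.75 × 65 × 2.3438 = 114.3 kips.
Tension yield (gross): A_g = 7.5625×0.375 = 2.8359 in². φR_n = 0.90 × 50 × 2.8359 = 127.6 kips.
Block shear: shear path 1×[2+3×3.875] = 1×13.625 in, A_gv = 5.1094, A_nv = 1×(13.625 − 3.5×1.3125)×0.375 = 3.3867 in²; tension to near edge: (1.875 − 0.5×1.3125)×0.375 = 0.45703 in². R_n = min(0.6×65×3.3867, 0.6×50×5.1094) + 1.0×65×0.45703 = min(132.08, 153.28) + 29.707 = 161.79 kips. φR_n = 0.75 × 161.79 = 121.3 kips.
Governing: min(405.6, 178.2, 114.3, 127.6, 121.3) = 114.3 kips → net-section rupture.

114.3 kips (net-section rupture governs)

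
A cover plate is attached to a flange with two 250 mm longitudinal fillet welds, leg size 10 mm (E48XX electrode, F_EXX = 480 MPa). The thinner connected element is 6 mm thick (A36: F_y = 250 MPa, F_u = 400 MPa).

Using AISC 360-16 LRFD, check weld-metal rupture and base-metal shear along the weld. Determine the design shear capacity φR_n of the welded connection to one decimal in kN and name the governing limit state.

Weld metal: throat = 0.707×10 = 7.07 mm, L = 2×250 = 500 mm. φR_n = 0.75 × 0.6 × 480 × 7.07 × 500 = 763.6 kN.
Base metal shear (6 mm plate): yield φR_n = 1.0×0.6×250×6×500 = 450.0 kN; rupture φR_n = 0.75×0.6×400×6×500 = 540.0 kN; take 450.0 kN (yield).
Governing: min(763.6, 450.0) = 450.0 kN → base-metal shear.

450.0 kN (base-metal shear governs)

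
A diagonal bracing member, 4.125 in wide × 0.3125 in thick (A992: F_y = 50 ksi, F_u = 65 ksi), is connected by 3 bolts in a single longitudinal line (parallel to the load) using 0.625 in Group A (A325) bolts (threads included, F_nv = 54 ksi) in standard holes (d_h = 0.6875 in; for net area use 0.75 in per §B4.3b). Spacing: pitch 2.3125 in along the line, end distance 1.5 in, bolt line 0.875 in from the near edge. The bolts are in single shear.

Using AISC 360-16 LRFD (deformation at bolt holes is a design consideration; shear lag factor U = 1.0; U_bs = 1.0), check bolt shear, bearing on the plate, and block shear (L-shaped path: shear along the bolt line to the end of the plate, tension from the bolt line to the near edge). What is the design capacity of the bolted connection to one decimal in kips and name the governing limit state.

Bolt shear: A_b = π(0.625)²/4 = 0.3068 in². φR_n = 0.75 × 54 × 0.3068 × 3 × 1 = 37.3 kips.
Bearing (0.3125 in plate, F_u = 65 ksi): end bolts L_c = 1.5 − 0.6875/2 = 1.15625, R_n = min(1.2×1.15625×0.3125×65, 2.4×0.625×0.3125×65) = 28.184 kips/bolt; interior L_c = 2.3125 − 0.6875 = 1.625, R_n = 30.469 kips/bolt. φR_n = 0.75 × (1×28.184 + 2×30.469) = 66.8 kips.
Block shear: shear path 1×[1.5+2×2.3125] = 1×6.125 in, A_gv = 1.9141, A_nv = 1×(6.125 − 2.5×0.75)×0.3125 = 1.3281 in²; tension to near edge: (0.875 − 0.5×0.75)×0.3125 = 0.15625 in². R_n = min(0.6×65×1.3281, 0.6×50×1.9141) + 1.0×65×0.15625 = min(51.796, 57.423) + 10.156 = 61.952 kips. φR_n = 0.75 × 61.952 = 46.5 kips.
Governing: min(37.3, 66.8, 46.5) = 37.3 kips → bolt shear.

37.3 kips (bolt shear governs)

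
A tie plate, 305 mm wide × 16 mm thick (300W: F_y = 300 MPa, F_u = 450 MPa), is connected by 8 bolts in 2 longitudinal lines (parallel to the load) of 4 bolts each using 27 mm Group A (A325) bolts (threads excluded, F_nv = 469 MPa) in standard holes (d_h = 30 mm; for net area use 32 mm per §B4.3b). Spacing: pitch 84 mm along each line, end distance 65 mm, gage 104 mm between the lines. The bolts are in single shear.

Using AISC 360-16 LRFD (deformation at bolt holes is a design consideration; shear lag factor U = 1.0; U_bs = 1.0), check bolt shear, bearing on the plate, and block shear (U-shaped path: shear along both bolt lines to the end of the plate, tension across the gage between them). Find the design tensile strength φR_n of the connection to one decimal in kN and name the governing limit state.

Bolt shear: A_b = π(27)²/4 = 572.56 mm². φR_n = 0.75 × 469 × 572.56 × 8 × 1 = 1611.2 kN.
Bearing (16 mm plate, F_u = 450 MPa): end bolts L_c = 65 − 30/2 = 50, R_n = min(1.2×50×16×450, 2.4×27×16×450) = 432 kN/bolt; interior L_c = 84 − 30 = 54, R_n = 466.56 kN/bolt. φR_n = 0.75 × (2×432 + 6×466.56) = 2747.5 kN.
Block shear: shear path 2×[65+3×84] = 2×317 mm, A_gv = 10144, A_nv = 2×(317 − 3.5×32)×16 = 6560 mm²; tension across gage: (104 − 1×32)×16 = 1152 mm². R_n = min(0.6×450×6560, 0.6×300×10144) + 1.0×450×1152 = min(1771.2, 1825.9) + 518.4 = 2289.6 kN. φR_n = 0.75 × 2289.6 = 1717.2 kN.
Governing: min(1611.2, 2747.5, 1717.2) = 1611.2 kN → bolt shear.

1611.2 kN (bolt shear governs)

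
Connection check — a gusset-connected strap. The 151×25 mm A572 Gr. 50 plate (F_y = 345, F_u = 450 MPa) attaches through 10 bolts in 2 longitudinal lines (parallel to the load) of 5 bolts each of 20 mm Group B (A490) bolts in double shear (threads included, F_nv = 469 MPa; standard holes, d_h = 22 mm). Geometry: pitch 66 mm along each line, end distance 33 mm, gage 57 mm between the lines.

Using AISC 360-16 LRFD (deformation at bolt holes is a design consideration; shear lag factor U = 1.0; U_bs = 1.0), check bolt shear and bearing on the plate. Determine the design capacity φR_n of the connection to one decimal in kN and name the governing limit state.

2210.1 kN (bolt shear governs)

Bolt shear: A_b = π(20)²/4 = 314.16 mm². φR_n = 0.75 × 469 × 314.16 × 10 × 2 = 2210.1 kN.
Bearing (25 mm plate, F_u = 450 MPa): end bolts L_c = 33 − 22/2 = 22, R_n = min(1.2×22×25×450, 2.4×20×25×450) = 297 kN/bolt; interior L_c = 66 − 22 = 44, R_n = 540 kN/bolt. φR_n = 0.75 × (2×297 + 8×540) = 3685.5 kN.
Governing: min(2210.1, 3685.5) = 2210.1 kN → bolt shear.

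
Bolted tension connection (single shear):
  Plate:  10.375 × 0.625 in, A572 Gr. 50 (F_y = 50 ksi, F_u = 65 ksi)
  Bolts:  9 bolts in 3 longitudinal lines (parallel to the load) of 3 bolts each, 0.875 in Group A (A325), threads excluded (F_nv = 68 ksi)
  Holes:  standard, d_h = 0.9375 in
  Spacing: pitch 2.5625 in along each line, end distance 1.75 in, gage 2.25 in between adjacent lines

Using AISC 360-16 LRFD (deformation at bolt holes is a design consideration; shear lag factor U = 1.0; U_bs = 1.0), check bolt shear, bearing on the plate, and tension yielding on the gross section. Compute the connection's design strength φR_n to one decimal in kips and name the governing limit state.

276.0 kips (bolt shear governs)

Bolt shear: A_b = π(0.875)²/4 = 0.60132 in². φR_n = 0.75 × 68 × 0.60132 × 9 × 1 = 276.0 kips.
Bearing (0.625 in plate, F_u = 65 ksi): end bolts L_c = 1.75 − 0.9375/2 = 1.28125, R_n = min(1.2×1.28125×0.625×65, 2.4×0.875×0.625×65) = 62.461 kips/bolt; interior L_c = 2.5625 − 0.9375 = 1.625, R_n = 79.219 kips/bolt. φR_n = 0.75 × (3×62.461 + 6×79.219) = 497.0 kips.
Tension yield (gross): A_g = 10.375×0.625 = 6.4844 in². φR_n = 0.90 × 50 × 6.4844 = 291.8 kips.
Governing: min(276.0, 497.0, 291.8) = 276.0 kips → bolt shear.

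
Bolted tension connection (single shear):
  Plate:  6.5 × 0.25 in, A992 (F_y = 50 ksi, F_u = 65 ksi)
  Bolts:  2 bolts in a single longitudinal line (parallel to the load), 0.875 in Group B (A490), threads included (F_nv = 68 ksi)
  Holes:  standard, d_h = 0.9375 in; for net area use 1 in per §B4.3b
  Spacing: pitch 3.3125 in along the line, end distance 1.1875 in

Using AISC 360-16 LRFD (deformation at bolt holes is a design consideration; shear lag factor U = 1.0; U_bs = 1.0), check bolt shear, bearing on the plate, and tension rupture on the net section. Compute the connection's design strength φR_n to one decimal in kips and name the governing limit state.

36.1 kips (bearing governs)

Bolt shear: A_b = π(0.875)²/4 = 0.60132 in². φR_n = 0.75 × 68 × 0.60132 × 2 × 1 = 61.3 kips.
Bearing (0.25 in plate, F_u = 65 ksi): end bolts L_c = 1.1875 − 0.9375/2 = 0.71875, R_n = min(1.2×0.71875×0.25×65, 2.4×0.875×0.25×65) = 14.016 kips/bolt; interior L_c = 3.3125 − 0.9375 = 2.375, R_n = 34.125 kips/bolt. φR_n = 0.75 × (1×14.016 + 1×34.125) = 36.1 kips.
Tension rupture (net): A_n = (6.5 − 1×1)×0.25 = 1.375 in² (U = 1.0, A_e = A_n). φR_n = 0.75 × 65 × 1.375 = 67.0 kips.
Governing: min(61.3, 36.1, 67.0) = 36.1 kips → bearing.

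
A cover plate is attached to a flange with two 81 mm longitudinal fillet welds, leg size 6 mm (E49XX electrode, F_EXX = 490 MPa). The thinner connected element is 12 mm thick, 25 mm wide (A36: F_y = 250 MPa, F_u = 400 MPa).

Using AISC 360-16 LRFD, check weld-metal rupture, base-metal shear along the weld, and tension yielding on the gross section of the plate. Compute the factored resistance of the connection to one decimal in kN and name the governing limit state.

67.5 kN (gross-section yield governs)

Weld metal: throat = 0.707×6 = 4.242 mm, L = 2×81 = 162 mm. φR_n = 0.75 × 0.6 × 490 × 4.242 × 162 = 151.5 kN.
Base metal shear (12 mm plate): yield φR_n = 1.0×0.6×250×12×162 = 291.6 kN; rupture φR_n = 0.75×0.6×400×12×162 = 349.9 kN; take 291.6 kN (yield).
Tension yield (gross): A_g = 25×12 = 300 mm². φR_n = 0.90 × 250 × 300 = 67.5 kN.
Governing: min(151.5, 291.6, 67.5) = 67.5 kN → gross-section yield.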